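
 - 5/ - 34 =5/34 = 0.15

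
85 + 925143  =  925228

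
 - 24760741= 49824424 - 74585165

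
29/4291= 29/4291 = 0.01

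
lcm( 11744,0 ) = 0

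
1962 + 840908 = 842870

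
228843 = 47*4869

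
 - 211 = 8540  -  8751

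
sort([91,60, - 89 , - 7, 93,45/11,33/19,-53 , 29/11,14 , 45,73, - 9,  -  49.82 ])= [ -89, - 53,- 49.82, - 9, - 7,33/19,29/11,45/11,  14,45,60,73,91,93] 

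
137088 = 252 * 544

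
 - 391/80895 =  - 391/80895 = - 0.00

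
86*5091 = 437826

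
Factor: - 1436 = - 2^2*359^1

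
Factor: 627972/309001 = 2^2*3^1*  7^(-1)*11^( - 1)*43^1 * 1217^1*4013^( - 1 )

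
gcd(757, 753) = 1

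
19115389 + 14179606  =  33294995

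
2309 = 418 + 1891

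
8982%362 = 294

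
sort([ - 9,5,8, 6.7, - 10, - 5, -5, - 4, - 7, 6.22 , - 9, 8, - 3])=[ - 10, - 9, - 9,-7,-5,  -  5, - 4,  -  3, 5,6.22, 6.7, 8, 8 ]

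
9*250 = 2250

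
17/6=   2 + 5/6 = 2.83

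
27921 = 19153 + 8768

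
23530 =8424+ 15106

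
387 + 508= 895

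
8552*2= 17104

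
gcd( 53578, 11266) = 86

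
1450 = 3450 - 2000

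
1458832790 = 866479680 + 592353110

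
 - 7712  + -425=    - 8137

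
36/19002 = 6/3167 = 0.00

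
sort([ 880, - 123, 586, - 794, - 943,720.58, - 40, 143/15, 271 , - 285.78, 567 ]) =[-943, - 794,-285.78,-123, - 40, 143/15,271,567, 586, 720.58, 880 ] 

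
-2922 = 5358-8280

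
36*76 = 2736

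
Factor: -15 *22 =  - 2^1*3^1*5^1*11^1 = -330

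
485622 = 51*9522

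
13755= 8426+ 5329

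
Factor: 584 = 2^3*73^1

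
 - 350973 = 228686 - 579659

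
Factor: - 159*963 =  - 3^3* 53^1 *107^1  =  -  153117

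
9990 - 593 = 9397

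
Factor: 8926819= 11^1*17^1 * 47737^1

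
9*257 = 2313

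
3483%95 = 63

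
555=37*15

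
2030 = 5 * 406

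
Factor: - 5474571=-3^1*1824857^1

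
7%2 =1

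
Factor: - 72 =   -  2^3 * 3^2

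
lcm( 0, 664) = 0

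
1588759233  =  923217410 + 665541823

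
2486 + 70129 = 72615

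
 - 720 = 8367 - 9087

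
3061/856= 3 +493/856= 3.58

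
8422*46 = 387412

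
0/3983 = 0 = 0.00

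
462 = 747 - 285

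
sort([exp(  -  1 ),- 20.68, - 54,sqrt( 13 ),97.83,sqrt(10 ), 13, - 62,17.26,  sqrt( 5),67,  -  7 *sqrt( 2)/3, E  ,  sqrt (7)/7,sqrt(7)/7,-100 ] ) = [-100,  -  62,  -  54, - 20.68, -7*sqrt(2)/3,  exp ( - 1) , sqrt( 7)/7,sqrt( 7)/7, sqrt ( 5),E,sqrt(10), sqrt ( 13),  13 , 17.26,67,97.83 ]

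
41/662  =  41/662  =  0.06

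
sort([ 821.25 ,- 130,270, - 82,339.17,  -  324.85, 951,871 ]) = [ - 324.85, - 130,-82,270,339.17,821.25, 871,951]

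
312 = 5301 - 4989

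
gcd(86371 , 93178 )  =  1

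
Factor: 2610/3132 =5/6 = 2^(-1)*3^( - 1)*5^1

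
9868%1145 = 708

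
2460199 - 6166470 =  - 3706271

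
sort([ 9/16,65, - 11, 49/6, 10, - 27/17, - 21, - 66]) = [ - 66, - 21,-11, -27/17,9/16, 49/6,10,65] 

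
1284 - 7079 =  - 5795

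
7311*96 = 701856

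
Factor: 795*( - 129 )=- 3^2* 5^1*43^1*53^1 = -  102555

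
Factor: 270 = 2^1*3^3*5^1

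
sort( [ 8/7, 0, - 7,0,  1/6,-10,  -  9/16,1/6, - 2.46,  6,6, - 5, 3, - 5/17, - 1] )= [-10, - 7,- 5, - 2.46, - 1, - 9/16, - 5/17,0,0,1/6,1/6, 8/7, 3,6,6 ]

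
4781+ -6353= - 1572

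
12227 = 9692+2535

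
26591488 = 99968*266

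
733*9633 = 7060989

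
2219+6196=8415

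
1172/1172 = 1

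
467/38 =467/38  =  12.29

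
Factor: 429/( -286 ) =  - 3/2= - 2^(-1)*3^1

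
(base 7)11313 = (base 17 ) a0b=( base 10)2901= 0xB55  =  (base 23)5B3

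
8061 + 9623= 17684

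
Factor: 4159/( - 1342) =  - 2^( - 1 )*11^ (-1 )*61^( - 1)*4159^1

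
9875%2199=1079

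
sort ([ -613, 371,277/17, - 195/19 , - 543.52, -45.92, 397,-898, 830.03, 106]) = [ - 898, - 613, - 543.52,  -  45.92,-195/19  ,  277/17, 106, 371,  397,830.03] 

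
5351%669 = 668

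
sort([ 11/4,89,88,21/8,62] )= [ 21/8, 11/4,62 , 88, 89 ]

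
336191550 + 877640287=1213831837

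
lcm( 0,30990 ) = 0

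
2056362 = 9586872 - 7530510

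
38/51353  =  38/51353 =0.00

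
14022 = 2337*6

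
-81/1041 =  - 27/347 =- 0.08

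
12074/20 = 603 + 7/10 =603.70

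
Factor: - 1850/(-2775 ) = 2/3 = 2^1*3^( - 1 )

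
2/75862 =1/37931 = 0.00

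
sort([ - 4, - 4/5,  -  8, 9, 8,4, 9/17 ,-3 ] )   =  [ - 8, - 4,-3 , - 4/5,9/17 , 4 , 8, 9]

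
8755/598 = 14+ 383/598 = 14.64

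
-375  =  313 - 688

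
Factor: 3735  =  3^2* 5^1*83^1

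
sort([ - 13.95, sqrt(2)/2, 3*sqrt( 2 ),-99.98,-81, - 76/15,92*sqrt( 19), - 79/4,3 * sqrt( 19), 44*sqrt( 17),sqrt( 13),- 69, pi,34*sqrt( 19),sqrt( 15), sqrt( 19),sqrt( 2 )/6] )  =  [-99.98,-81, - 69, - 79/4, -13.95, - 76/15,sqrt( 2 ) /6, sqrt(2 ) /2,  pi,sqrt( 13 ),sqrt( 15),3*sqrt( 2), sqrt(19),3*sqrt( 19 ), 34*sqrt( 19),44*sqrt( 17 ),92*sqrt( 19)]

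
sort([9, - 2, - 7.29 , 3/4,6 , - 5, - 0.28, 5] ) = [ -7.29, - 5, - 2, - 0.28, 3/4, 5, 6, 9]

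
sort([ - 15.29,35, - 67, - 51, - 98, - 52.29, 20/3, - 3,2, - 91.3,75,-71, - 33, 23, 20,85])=[ - 98,-91.3, - 71, - 67, - 52.29, - 51, - 33, - 15.29, - 3,  2, 20/3, 20,23,35,75, 85]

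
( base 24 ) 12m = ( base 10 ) 646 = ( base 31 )KQ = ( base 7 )1612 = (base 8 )1206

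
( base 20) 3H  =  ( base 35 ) 27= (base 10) 77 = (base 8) 115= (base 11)70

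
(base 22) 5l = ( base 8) 203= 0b10000011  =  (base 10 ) 131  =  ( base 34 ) 3t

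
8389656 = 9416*891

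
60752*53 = 3219856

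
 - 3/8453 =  - 3/8453 = -  0.00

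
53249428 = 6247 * 8524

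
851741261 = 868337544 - 16596283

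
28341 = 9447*3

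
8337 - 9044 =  - 707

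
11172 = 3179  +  7993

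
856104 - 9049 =847055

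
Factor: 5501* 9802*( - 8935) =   -  2^1*5^1*13^2*29^1*1787^1 *5501^1  =  -  481782365870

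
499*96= 47904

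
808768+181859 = 990627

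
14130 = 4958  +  9172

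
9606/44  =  218 + 7/22 = 218.32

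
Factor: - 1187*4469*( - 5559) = 3^1*17^1*41^1*109^2*1187^1=29488843977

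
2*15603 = 31206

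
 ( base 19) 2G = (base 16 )36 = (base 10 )54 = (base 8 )66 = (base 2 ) 110110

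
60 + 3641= 3701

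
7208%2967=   1274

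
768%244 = 36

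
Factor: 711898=2^1*11^1*32359^1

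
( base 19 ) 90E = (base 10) 3263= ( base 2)110010111111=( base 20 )833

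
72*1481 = 106632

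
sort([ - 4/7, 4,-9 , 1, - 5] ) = [ - 9, - 5, - 4/7,  1, 4 ] 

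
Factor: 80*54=2^5*3^3*5^1 = 4320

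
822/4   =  205 +1/2= 205.50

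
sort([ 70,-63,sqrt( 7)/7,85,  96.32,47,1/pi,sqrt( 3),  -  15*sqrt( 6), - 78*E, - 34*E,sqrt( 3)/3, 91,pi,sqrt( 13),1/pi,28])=[ - 78*E, - 34*E, - 63 , - 15*sqrt(6), 1/pi,1/pi,sqrt( 7 ) /7,sqrt( 3)/3,sqrt (3), pi,sqrt( 13 ),28,47, 70,85,91, 96.32] 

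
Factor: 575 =5^2*23^1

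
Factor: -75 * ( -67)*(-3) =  - 15075 = -3^2 * 5^2*67^1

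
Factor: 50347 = 11^1 * 23^1*199^1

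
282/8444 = 141/4222 = 0.03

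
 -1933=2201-4134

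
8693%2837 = 182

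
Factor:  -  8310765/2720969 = - 3^1*5^1*17^ (  -  1)*23^( - 1)*6959^ (-1)*554051^1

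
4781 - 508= 4273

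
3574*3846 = 13745604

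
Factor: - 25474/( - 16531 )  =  2^1*47^1*61^( - 1) = 94/61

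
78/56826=13/9471  =  0.00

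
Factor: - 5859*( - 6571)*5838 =224760016782 = 2^1*3^4 * 7^2*31^1*139^1*6571^1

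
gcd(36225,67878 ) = 9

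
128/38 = 64/19 = 3.37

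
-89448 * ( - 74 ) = 6619152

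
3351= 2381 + 970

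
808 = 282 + 526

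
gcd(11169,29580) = 51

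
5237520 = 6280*834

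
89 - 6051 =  - 5962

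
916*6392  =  5855072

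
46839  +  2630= 49469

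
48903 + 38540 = 87443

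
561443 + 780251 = 1341694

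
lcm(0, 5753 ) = 0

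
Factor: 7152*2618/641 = 18723936/641 =2^5*3^1*7^1*11^1*17^1*149^1*641^(-1 )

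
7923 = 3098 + 4825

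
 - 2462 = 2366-4828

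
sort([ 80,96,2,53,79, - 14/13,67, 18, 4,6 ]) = [ - 14/13, 2,4, 6,18, 53,67,79,80,96 ]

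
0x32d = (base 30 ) r3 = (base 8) 1455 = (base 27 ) 133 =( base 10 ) 813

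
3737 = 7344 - 3607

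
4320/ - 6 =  - 720/1= - 720.00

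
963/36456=321/12152 = 0.03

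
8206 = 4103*2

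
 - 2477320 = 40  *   (-61933)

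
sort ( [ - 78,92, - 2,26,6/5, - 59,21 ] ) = [  -  78, - 59, - 2,6/5,  21,26,92] 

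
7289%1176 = 233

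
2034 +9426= 11460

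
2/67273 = 2/67273 =0.00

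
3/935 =3/935=0.00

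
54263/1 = 54263 = 54263.00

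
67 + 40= 107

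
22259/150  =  22259/150 = 148.39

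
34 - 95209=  - 95175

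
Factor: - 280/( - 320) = 2^( - 3 ) *7^1 = 7/8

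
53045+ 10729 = 63774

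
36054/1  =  36054=36054.00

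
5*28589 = 142945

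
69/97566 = 1/1414 =0.00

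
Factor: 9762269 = 11^1*887479^1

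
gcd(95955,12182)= 1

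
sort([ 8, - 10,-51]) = [ - 51,-10, 8 ] 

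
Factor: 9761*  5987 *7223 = 422105669861 = 31^1*43^1*227^1*233^1*5987^1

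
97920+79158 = 177078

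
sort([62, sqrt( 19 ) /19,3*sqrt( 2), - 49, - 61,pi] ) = [ - 61,-49,sqrt( 19)/19 , pi, 3*sqrt( 2),62 ] 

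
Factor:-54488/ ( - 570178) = 28/293 = 2^2*7^1 * 293^( - 1 )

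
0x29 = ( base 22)1j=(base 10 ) 41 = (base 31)1A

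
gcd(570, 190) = 190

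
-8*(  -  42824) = 342592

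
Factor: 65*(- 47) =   -  5^1*13^1*47^1  =  - 3055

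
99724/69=99724/69 = 1445.28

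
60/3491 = 60/3491 = 0.02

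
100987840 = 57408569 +43579271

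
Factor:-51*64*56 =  - 2^9*3^1 * 7^1*17^1= - 182784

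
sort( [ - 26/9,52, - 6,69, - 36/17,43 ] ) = [ - 6, - 26/9 , - 36/17,43,52, 69 ] 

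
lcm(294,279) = 27342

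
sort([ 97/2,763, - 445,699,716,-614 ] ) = [ - 614, - 445, 97/2,  699 , 716,763 ]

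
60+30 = 90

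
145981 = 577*253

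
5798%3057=2741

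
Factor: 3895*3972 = 15470940  =  2^2 * 3^1*5^1 *19^1*41^1*331^1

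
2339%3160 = 2339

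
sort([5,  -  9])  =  [ - 9,  5 ] 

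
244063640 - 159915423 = 84148217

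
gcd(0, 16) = 16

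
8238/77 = 8238/77=106.99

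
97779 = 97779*1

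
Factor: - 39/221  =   - 3/17 = -3^1 * 17^(  -  1 )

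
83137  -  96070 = -12933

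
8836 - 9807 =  - 971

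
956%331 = 294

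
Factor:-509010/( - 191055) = 722/271=2^1*19^2*271^( - 1)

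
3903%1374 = 1155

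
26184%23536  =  2648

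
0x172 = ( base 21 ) hd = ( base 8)562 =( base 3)111201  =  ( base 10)370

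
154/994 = 11/71 = 0.15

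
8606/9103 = 8606/9103 =0.95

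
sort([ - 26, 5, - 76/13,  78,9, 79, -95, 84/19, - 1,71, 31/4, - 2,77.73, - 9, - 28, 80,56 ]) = [-95, - 28, - 26, - 9, -76/13,-2,-1, 84/19,5,31/4,9, 56,71, 77.73 , 78,  79,80 ] 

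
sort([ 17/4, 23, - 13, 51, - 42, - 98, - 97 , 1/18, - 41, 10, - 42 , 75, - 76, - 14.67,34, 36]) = [ - 98, - 97, - 76, - 42, - 42, - 41, - 14.67, - 13, 1/18, 17/4,10, 23, 34, 36,  51, 75]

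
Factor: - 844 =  - 2^2*211^1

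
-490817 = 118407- 609224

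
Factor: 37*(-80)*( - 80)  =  2^8*5^2*37^1 = 236800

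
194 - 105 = 89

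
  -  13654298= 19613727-33268025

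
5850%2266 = 1318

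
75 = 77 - 2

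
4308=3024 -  - 1284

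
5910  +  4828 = 10738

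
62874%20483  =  1425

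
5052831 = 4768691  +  284140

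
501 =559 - 58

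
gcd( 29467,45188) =79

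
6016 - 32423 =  - 26407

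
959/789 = 1+170/789 = 1.22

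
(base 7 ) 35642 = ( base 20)1322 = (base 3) 110200022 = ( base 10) 9242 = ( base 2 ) 10010000011010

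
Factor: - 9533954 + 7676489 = -1857465= - 3^3*5^1 *13759^1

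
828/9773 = 828/9773 = 0.08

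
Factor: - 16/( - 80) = 1/5 = 5^(- 1)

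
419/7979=419/7979= 0.05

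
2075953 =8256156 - 6180203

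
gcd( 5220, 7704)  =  36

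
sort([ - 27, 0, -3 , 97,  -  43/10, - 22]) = [ - 27, - 22 ,-43/10, - 3,  0, 97 ]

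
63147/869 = 63147/869 = 72.67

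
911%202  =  103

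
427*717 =306159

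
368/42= 184/21  =  8.76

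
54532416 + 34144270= 88676686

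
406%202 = 2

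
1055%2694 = 1055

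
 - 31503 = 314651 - 346154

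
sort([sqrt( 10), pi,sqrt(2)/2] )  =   [ sqrt(2)/2 , pi,sqrt ( 10) ]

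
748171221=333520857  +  414650364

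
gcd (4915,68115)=5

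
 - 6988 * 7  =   - 48916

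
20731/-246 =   -  20731/246 = - 84.27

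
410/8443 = 410/8443 =0.05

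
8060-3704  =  4356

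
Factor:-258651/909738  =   - 29/102 = - 2^( - 1)*3^( - 1 )*17^( - 1)*29^1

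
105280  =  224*470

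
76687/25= 3067+12/25= 3067.48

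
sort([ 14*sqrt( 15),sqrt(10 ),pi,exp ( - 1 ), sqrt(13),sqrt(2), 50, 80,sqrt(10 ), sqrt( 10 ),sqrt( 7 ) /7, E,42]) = [exp( - 1 ) , sqrt (7 ) /7, sqrt(2), E, pi, sqrt (10 ),sqrt(10 ), sqrt(10 ), sqrt(13),42,50,14 * sqrt( 15), 80]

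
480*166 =79680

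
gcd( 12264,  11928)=168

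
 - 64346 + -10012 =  - 74358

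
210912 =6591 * 32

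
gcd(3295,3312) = 1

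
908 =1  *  908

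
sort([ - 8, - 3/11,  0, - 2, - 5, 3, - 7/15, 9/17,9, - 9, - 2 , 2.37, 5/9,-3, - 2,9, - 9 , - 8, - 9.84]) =[ - 9.84,-9, - 9, - 8, - 8, -5, - 3,-2,-2,-2, - 7/15, - 3/11,0,9/17, 5/9,2.37 , 3, 9, 9]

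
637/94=6 + 73/94 = 6.78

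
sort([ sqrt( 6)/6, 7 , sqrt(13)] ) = [ sqrt(6)/6,  sqrt( 13),7] 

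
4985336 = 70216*71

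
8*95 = 760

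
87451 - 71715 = 15736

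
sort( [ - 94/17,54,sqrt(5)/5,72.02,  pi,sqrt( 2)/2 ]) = [ - 94/17,sqrt( 5 )/5,  sqrt( 2 ) /2,pi, 54, 72.02 ]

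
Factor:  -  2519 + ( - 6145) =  - 8664 = - 2^3*3^1*19^2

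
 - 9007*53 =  - 477371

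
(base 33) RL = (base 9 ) 1223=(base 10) 912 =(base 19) 2A0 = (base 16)390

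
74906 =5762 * 13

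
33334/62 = 16667/31=537.65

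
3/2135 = 3/2135 = 0.00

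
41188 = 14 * 2942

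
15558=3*5186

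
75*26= 1950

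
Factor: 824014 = 2^1*412007^1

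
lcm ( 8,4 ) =8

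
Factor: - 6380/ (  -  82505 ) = 2^2*11^1*569^( - 1 ) = 44/569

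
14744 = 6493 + 8251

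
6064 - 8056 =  - 1992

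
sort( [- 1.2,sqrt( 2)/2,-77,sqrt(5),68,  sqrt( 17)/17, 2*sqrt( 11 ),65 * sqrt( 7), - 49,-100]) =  [  -  100,-77, -49, - 1.2,sqrt( 17 ) /17,sqrt( 2 ) /2,sqrt ( 5 ),2*sqrt( 11 ),68,65 * sqrt(7 )]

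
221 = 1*221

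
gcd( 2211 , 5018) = 1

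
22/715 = 2/65 = 0.03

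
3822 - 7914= - 4092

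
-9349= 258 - 9607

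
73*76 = 5548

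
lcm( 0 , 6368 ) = 0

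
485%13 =4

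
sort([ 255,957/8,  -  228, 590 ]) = [ - 228,957/8,255, 590]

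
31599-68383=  - 36784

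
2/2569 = 2/2569 = 0.00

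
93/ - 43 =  - 93/43 = - 2.16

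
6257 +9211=15468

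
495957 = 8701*57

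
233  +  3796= 4029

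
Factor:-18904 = -2^3*17^1*139^1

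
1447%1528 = 1447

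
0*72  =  0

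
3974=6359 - 2385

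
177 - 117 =60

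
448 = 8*56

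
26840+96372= 123212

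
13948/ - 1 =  - 13948/1=-13948.00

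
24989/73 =342 + 23/73  =  342.32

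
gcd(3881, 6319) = 1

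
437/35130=437/35130 = 0.01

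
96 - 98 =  - 2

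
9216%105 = 81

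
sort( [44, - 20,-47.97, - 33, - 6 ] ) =[ - 47.97, - 33, - 20, -6  ,  44 ] 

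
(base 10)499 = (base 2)111110011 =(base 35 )e9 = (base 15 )234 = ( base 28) HN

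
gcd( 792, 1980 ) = 396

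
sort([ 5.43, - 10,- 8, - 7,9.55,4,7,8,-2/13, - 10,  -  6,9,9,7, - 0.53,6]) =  [ - 10,-10, - 8 ,-7, - 6, - 0.53, - 2/13,  4, 5.43,6, 7,7,8,9, 9,9.55]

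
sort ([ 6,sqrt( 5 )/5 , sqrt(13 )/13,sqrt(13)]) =[sqrt( 13) /13, sqrt (5)/5,sqrt( 13),6 ] 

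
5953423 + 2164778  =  8118201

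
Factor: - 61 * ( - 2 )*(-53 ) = -6466  =  -2^1*53^1 * 61^1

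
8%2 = 0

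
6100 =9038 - 2938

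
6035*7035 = 42456225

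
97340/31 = 3140 = 3140.00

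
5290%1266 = 226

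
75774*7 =530418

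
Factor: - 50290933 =-7^1*11^1*71^1*9199^1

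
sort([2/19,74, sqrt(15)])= [ 2/19,sqrt(15 ),74]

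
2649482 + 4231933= 6881415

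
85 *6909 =587265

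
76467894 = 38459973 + 38007921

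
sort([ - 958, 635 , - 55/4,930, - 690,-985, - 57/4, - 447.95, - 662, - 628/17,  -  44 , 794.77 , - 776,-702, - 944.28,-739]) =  [ - 985, - 958,- 944.28, - 776, - 739,- 702, - 690, - 662, - 447.95,-44, - 628/17, - 57/4, - 55/4, 635,  794.77,930]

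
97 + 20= 117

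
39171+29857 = 69028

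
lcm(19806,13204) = 39612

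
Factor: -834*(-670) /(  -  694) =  - 279390/347 = - 2^1 * 3^1*5^1 * 67^1 * 139^1 * 347^( - 1 ) 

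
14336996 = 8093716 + 6243280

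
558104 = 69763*8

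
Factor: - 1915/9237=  - 3^(  -  1)*5^1*383^1*3079^( - 1)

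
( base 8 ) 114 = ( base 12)64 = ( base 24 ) 34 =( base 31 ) 2e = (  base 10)76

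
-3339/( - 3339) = 1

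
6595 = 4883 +1712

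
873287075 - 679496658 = 193790417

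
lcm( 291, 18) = 1746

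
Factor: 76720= 2^4*5^1*7^1* 137^1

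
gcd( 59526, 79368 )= 19842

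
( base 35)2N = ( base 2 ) 1011101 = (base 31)30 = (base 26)3f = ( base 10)93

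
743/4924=743/4924 = 0.15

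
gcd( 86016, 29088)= 96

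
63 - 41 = 22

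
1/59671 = 1/59671 = 0.00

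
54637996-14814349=39823647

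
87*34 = 2958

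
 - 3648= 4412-8060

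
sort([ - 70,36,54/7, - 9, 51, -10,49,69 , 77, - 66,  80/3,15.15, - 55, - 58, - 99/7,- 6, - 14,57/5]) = [ - 70, - 66, - 58,- 55, - 99/7, - 14, - 10, - 9 , - 6,54/7 , 57/5, 15.15,  80/3,36 , 49,51, 69, 77 ] 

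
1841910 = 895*2058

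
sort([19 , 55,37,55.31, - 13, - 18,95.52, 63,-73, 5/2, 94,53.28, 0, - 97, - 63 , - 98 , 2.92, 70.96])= [ - 98, - 97, - 73, - 63, - 18 , - 13,0, 5/2,2.92,  19,  37 , 53.28,55, 55.31 , 63, 70.96,94,95.52]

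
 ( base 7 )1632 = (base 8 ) 1224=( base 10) 660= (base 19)1fe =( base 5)10120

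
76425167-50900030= 25525137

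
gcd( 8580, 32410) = 10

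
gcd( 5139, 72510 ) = 3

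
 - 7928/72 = -991/9 = - 110.11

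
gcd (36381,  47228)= 1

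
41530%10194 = 754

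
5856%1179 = 1140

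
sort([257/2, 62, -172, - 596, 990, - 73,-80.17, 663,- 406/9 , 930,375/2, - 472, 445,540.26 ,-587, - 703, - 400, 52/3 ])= [ - 703 , - 596, - 587, - 472,  -  400, - 172, - 80.17 , -73,-406/9 , 52/3,62, 257/2, 375/2,445,  540.26, 663, 930, 990] 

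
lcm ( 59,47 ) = 2773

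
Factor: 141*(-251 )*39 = - 1380249 =- 3^2*13^1 * 47^1*251^1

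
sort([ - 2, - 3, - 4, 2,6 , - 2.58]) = [ - 4, - 3, - 2.58, - 2,2, 6 ]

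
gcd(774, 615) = 3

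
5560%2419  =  722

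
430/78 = 215/39 = 5.51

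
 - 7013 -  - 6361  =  -652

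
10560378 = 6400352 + 4160026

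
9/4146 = 3/1382= 0.00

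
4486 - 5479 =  - 993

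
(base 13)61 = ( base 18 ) 47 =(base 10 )79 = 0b1001111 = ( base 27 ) 2p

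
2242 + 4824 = 7066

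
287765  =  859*335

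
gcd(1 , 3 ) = 1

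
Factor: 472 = 2^3 * 59^1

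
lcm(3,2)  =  6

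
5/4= 1 + 1/4  =  1.25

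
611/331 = 1 + 280/331 = 1.85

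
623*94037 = 58585051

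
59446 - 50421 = 9025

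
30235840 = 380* 79568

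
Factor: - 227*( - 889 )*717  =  3^1*7^1*127^1 * 227^1*239^1=144692751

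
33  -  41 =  - 8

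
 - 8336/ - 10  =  833 + 3/5 = 833.60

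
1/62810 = 1/62810 =0.00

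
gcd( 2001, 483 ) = 69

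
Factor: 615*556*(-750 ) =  - 2^3* 3^2*5^4*41^1*139^1 = - 256455000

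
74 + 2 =76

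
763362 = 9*84818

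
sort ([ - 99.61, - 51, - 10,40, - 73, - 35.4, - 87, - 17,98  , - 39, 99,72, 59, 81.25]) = [ - 99.61, - 87, - 73, - 51, - 39, - 35.4, - 17, - 10, 40, 59,72, 81.25 , 98, 99 ]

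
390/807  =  130/269 = 0.48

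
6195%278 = 79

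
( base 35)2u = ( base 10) 100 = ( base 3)10201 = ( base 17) 5f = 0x64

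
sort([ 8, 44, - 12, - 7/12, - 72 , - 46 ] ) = [ - 72, -46, -12, - 7/12,8,  44]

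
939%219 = 63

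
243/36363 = 81/12121 = 0.01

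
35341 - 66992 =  - 31651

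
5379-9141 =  - 3762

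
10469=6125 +4344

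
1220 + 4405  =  5625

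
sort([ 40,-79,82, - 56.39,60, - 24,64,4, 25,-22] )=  [ - 79, -56.39 ,-24, - 22 , 4, 25, 40,60,64,82]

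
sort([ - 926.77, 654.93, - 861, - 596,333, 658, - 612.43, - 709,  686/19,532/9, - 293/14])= [-926.77,-861, - 709 , - 612.43,-596 , - 293/14 , 686/19,532/9, 333,654.93,658 ]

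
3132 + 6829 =9961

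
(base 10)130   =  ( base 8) 202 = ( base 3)11211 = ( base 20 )6A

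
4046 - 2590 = 1456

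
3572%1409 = 754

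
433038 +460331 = 893369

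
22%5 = 2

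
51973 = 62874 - 10901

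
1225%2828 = 1225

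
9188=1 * 9188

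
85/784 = 85/784 = 0.11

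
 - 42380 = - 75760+33380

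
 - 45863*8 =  - 366904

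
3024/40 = 378/5  =  75.60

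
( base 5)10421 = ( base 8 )1340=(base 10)736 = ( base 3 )1000021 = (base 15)341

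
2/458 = 1/229 = 0.00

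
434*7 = 3038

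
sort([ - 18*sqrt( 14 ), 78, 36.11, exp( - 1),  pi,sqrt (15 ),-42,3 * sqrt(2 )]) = [ - 18*sqrt( 14 ), - 42,exp( - 1 ), pi,sqrt( 15),3 * sqrt( 2 ),36.11, 78]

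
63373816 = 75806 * 836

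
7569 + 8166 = 15735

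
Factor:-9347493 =-3^1 * 3115831^1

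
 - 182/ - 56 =3+1/4 = 3.25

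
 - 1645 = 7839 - 9484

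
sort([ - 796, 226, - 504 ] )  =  [ -796 , - 504,226 ] 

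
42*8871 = 372582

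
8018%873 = 161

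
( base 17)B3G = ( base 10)3246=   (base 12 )1a66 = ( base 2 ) 110010101110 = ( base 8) 6256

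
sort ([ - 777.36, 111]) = [- 777.36,111 ] 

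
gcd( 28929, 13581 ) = 3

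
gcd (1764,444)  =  12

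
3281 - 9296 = -6015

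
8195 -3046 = 5149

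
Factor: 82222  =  2^1 *7^2*839^1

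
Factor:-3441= -3^1*31^1* 37^1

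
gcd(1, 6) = 1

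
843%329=185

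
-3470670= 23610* ( - 147 )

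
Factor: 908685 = 3^3*5^1*53^1*127^1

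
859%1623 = 859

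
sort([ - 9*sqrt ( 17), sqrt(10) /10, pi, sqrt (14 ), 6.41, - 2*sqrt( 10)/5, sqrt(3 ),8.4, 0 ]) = [ - 9*sqrt( 17 ), - 2 * sqrt( 10 )/5, 0, sqrt(10)/10,sqrt(3), pi, sqrt(14), 6.41,8.4 ]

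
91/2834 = 7/218 = 0.03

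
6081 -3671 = 2410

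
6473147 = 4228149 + 2244998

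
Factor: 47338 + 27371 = 3^3 * 2767^1 = 74709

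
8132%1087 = 523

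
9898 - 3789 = 6109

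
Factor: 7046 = 2^1*13^1*271^1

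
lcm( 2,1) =2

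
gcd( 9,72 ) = 9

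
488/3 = 488/3 = 162.67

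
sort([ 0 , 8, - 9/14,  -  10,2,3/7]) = [ - 10 ,-9/14,0,3/7 , 2,8]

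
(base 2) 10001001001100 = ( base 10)8780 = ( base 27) c15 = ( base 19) 1562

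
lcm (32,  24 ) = 96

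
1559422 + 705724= 2265146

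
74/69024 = 37/34512   =  0.00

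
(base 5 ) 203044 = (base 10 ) 6649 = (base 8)14771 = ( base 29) 7Q8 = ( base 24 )bd1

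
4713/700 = 4713/700 = 6.73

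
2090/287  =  2090/287 = 7.28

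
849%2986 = 849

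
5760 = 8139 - 2379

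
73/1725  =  73/1725 = 0.04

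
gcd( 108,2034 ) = 18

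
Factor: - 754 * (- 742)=2^2*7^1*13^1* 29^1*53^1 = 559468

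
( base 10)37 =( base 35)12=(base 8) 45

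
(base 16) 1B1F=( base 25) B2I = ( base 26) a71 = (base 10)6943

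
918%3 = 0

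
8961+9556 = 18517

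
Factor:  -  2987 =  - 29^1 * 103^1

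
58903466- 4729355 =54174111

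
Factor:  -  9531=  - 3^3*353^1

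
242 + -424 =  - 182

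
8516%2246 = 1778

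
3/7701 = 1/2567  =  0.00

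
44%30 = 14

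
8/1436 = 2/359 = 0.01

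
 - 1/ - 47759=1/47759 = 0.00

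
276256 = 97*2848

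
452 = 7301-6849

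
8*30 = 240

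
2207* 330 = 728310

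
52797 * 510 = 26926470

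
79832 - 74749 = 5083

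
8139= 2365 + 5774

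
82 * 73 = 5986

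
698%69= 8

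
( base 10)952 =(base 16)3b8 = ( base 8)1670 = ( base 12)674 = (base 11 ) 796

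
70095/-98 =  -70095/98 = - 715.26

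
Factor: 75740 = 2^2*5^1*7^1* 541^1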